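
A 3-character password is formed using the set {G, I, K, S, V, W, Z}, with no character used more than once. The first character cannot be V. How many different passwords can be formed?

180

The first character has 7−1 = 6 choices (anything except V).
The remaining 2 characters are filled from the other 6 symbols without repetition: 6 × 5 = 30.
Total: 6 × 30 = 180.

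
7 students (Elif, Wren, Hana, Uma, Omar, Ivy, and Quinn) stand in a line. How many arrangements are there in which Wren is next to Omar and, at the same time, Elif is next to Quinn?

Treat {Wren,Omar} as one block (2 orders) and {Elif,Quinn} as another (2 orders).
That leaves 5 units to arrange: 2 × 2 × 5! = 4 × 120 = 480.

480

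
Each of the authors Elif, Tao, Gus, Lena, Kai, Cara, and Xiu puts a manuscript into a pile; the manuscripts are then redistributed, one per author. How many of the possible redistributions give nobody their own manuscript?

Count assignments avoiding every fixed point. For any j of the 7 authors fixed to their own manuscript, the other 7−j can be arranged in (7−j)! ways.
By inclusion–exclusion this is Σ_{j=0}^{7} (−1)^j C(7,j)·(7−j)!.
Computing: 5040 − 5040 + 2520 − 840 + 210 − 42 + 7 − 1 = 1854.

1854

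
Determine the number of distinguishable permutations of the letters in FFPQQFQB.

The 8 letters of FFPQQFQB have repeats: F appearing 3 times and Q appearing 3 times.
Dividing 8! = 40320 by 3!·3! = 36 for the repeated letters gives 1120.

1120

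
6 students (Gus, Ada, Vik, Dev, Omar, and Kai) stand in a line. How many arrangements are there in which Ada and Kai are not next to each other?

480

Of the 6! = 720 arrangements, those with Ada and Kai adjacent number 2 × 5! = 240 (treat the pair as a block with 2 internal orders).
So 720 − 240 = 480 arrangements keep them apart.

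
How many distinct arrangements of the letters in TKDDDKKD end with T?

35

With the last slot taken by T, it remains to arrange the other 7 letters (KDDDKKD).
Those 7 letters have D appearing 4 times and K appearing 3 times, giving (7)!/(4!·3!) = 35.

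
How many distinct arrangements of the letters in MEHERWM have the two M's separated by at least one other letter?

Total arrangements of MEHERWM: 7!/(2!·2!) = 1260.
Arrangements with the M's together: treat MM as one letter, giving (6)!/(2!) = 360.
Hence 1260 − 360 = 900.

900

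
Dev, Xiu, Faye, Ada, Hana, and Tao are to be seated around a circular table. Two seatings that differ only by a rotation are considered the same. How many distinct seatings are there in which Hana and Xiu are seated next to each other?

48

Treat {Hana, Xiu} as one unit (2 internal orders) and seat the resulting 5 units around the table: (4)! circular arrangements.
So 2 × (4)! = 2 × 24 = 48.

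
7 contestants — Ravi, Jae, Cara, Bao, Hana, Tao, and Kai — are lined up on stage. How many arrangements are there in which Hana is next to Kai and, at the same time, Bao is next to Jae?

Treat {Hana,Kai} as one block (2 orders) and {Bao,Jae} as another (2 orders).
That leaves 5 units to arrange: 2 × 2 × 5! = 4 × 120 = 480.

480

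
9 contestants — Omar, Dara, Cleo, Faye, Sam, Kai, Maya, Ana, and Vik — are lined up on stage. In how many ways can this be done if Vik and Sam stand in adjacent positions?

Treat {Vik, Sam} as a single unit. There are 8 units to order, and the pair itself can be ordered 2 ways.
So the count is 2·(8)! = 80640.

80640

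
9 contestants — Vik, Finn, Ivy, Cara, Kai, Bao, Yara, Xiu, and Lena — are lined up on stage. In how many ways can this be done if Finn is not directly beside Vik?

Of the 9! = 362880 arrangements, those with Finn and Vik adjacent number 2 × 8! = 80640 (treat the pair as a block with 2 internal orders).
Complementary counting: 362880 − 80640 = 282240.

282240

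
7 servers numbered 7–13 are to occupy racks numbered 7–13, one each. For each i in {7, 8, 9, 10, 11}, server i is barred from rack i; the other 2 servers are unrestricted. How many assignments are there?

Let Aᵢ (for 7 ≤ i ≤ 11) be the placements that put server i in its forbidden rack. Any j of these fix j positions, leaving (7−j)! ways to fill the rest, and there are C(5,j) ways to pick which j.
By inclusion–exclusion, the number of valid placements is Σ_{j=0}^{5} (−1)^j C(5,j)·(7−j)!.
Computing: 5040 − 3600 + 1200 − 240 + 30 − 2 = 2428.

2428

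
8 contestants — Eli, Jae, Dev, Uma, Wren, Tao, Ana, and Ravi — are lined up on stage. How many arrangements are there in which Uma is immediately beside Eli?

10080

Treat {Uma, Eli} as a single unit. There are 7 units to order, and the pair itself can be ordered 2 ways.
That gives 2 × 7! = 2 × 5040 = 10080.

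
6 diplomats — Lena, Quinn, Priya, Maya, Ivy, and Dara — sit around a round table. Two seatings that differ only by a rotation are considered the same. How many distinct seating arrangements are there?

120

Around a circle, 6 distinct people have 6!/6 = (5)! = 120 rotationally distinct seatings.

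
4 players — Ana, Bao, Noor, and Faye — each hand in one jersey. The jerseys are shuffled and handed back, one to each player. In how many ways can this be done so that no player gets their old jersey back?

9

Count assignments avoiding every fixed point. For any j of the 4 players fixed to their old jersey, the other 4−j can be arranged in (4−j)! ways.
By inclusion–exclusion this is Σ_{j=0}^{4} (−1)^j C(4,j)·(4−j)!.
Computing: 24 − 24 + 12 − 4 + 1 = 9.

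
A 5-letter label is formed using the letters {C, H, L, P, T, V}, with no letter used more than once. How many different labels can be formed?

720

Choose and order 5 of the 6 symbols: the first letter has 6 options, the next 5, and so on down to 2.
That product is 6 × 5 × 4 × 3 × 2 = 720.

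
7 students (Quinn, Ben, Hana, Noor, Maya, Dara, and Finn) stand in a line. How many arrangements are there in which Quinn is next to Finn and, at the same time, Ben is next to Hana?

480

Treat {Quinn,Finn} as one block (2 orders) and {Ben,Hana} as another (2 orders).
That leaves 5 units to arrange: 2 × 2 × 5! = 4 × 120 = 480.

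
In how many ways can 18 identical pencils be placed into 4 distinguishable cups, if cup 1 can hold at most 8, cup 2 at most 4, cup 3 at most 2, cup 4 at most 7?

19

Ignoring the caps, the number of non-negative solutions to x_1+…+x_4 = 18 is C(21,3) = 1330.
Subtract solutions that violate a single cap (substitute x_i' = x_i − (cap_i+1)): x_1 ≥ 9 gives C(12,3) = 220; x_2 ≥ 5 gives C(16,3) = 560; x_3 ≥ 3 gives C(18,3) = 816; x_4 ≥ 8 gives C(13,3) = 286. Together 1882.
Add back pairs where two caps are both exceeded: 35 + 84 + 4 + 286 + 56 + 120 = 585.
Subtract triples: 4 + 0 + 0 + 10 = 14.
By inclusion–exclusion the count is 1330 − 1882 + 585 − 14 = 19.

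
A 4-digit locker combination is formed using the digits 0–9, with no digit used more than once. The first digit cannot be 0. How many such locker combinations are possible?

4536

The first digit has 10−1 = 9 choices (anything except 0).
The remaining 3 digits are filled from the other 9 symbols without repetition: 9 × 8 × 7 = 504.
Total: 9 × 504 = 4536.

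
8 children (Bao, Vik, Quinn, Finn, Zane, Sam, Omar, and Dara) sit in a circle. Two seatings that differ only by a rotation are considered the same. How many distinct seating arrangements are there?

Around a circle, 8 distinct people have 8!/8 = (7)! = 5040 rotationally distinct seatings.

5040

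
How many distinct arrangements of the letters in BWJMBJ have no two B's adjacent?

120

There are 6!/(2!·2!) = 180 arrangements of BWJMBJ in total.
Arrangements with the B's together: treat BB as one letter, giving (5)!/(2!) = 60.
Subtracting, 180 − 60 = 120 arrangements keep the B's apart.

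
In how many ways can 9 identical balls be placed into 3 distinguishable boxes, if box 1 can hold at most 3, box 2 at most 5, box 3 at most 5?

By stars and bars, unrestricted non-negative solutions to x_1+…+x_3 = 9 number C(9+2,2) = 55.
Subtract solutions that violate a single cap (substitute x_i' = x_i − (cap_i+1)): x_1 ≥ 4 gives C(7,2) = 21; x_2 ≥ 6 gives C(5,2) = 10; x_3 ≥ 6 gives C(5,2) = 10. Together 41.
No two caps can be exceeded simultaneously, so the pair terms are all 0.
By inclusion–exclusion the count is 55 − 41 + 0 = 14.

14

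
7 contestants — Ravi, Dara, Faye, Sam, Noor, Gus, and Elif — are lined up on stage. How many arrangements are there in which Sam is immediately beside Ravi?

Treat {Sam, Ravi} as a single unit. There are 6 units to order, and the pair itself can be ordered 2 ways.
So the count is 2·(6)! = 1440.

1440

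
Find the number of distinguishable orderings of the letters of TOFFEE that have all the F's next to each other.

Treat the 2 copies of F as a single block. The multiset to arrange is then {FF, E, E, O, T}, 5 items in all.
That gives (5)!/(2!) = 60 arrangements.

60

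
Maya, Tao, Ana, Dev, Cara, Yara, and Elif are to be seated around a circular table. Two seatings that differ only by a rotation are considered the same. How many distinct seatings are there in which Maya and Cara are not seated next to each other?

480

Without the restriction there are (6)! = 720 seatings.
Seatings with Maya beside Cara: treat them as a block with 2 internal orders, giving 2 × (5)! = 240.
Subtracting, 720 − 240 = 480.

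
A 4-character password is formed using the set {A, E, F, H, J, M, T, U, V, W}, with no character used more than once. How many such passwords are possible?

With no repetition, fill the 4 characters in order: 10 choices, then 9, down to 7.
That product is 10 × 9 × 8 × 7 = 5040.

5040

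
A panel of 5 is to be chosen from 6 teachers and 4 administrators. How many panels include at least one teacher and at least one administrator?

246

Unrestricted: C(10,5) = 252 ways to pick any 5 of the 10.
Subtract selections that omit an entire group: no teachers → C(4,5) = 0; no administrators → C(6,5) = 6.
Both groups omitted at once is impossible, so 252 − 6 = 246.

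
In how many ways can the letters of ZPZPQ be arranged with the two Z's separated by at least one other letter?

18

There are 5!/(2!·2!) = 30 arrangements of ZPZPQ in total.
Arrangements with the Z's together: treat ZZ as one letter, giving (4)!/(2!) = 12.
Subtracting, 30 − 12 = 18 arrangements keep the Z's apart.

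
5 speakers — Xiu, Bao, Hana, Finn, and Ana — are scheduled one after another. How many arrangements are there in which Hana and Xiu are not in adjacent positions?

72

There are 5! = 120 arrangements in all. If Hana and Xiu are adjacent, merging them into one block gives 2·(4)! = 48 arrangements.
So 120 − 48 = 72 arrangements keep them apart.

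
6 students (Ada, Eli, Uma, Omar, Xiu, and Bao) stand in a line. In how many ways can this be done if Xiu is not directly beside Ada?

Of the 6! = 720 arrangements, those with Xiu and Ada adjacent number 2 × 5! = 240 (treat the pair as a block with 2 internal orders).
Complementary counting: 720 − 240 = 480.

480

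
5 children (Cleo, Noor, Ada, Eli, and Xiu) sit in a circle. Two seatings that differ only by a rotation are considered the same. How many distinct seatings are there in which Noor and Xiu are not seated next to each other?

12

All circular seatings of 5 people number (4)! = 24.
Those with Noor next to Xiu: fuse the pair into one unit and seat 4 units around a circle — 2·(3)! = 12.
Subtracting, 24 − 12 = 12.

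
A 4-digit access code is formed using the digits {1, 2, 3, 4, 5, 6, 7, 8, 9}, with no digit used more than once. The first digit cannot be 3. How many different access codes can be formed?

2688

The first digit has 9−1 = 8 choices (anything except 3).
The remaining 3 digits are filled from the other 8 symbols without repetition: 8 × 7 × 6 = 336.
Total: 8 × 336 = 2688.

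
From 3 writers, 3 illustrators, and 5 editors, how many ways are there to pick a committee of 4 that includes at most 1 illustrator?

Split by how many illustrators are chosen (0 through 1).
Sum: C(3,0)·C(8,4) + C(3,1)·C(8,3) = 70 + 168 = 238.

238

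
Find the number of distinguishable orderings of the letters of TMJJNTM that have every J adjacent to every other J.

Treat the 2 copies of J as a single block. The multiset to arrange is then {JJ, M, M, N, T, T}, 6 items in all.
That gives (6)!/(2!·2!) = 180 arrangements.

180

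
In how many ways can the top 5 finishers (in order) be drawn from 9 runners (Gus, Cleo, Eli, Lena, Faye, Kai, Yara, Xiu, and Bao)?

15120

This is an ordered selection of 5 from 9: P(9,5).
That gives 9 × 8 × 7 × 6 × 5 = 15120.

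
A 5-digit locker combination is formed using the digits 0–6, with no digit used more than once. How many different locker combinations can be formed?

2520

With no repetition, fill the 5 digits in order: 7 choices, then 6, down to 3.
That product is 7 × 6 × 5 × 4 × 3 = 2520.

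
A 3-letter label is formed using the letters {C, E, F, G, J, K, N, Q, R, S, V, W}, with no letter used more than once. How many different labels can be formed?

This is a permutation of 3 out of 12: P(12,3) = 12!/9!.
12 × 11 × 10 = 1320.

1320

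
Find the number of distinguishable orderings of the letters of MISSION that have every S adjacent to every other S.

Treat the 2 copies of S as a single block. The multiset to arrange is then {SS, I, I, M, N, O}, 6 items in all.
That gives (6)!/(2!) = 360 arrangements.

360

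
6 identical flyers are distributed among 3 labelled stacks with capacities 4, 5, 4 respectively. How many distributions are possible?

Without the upper bounds there are C(8,2) = 28 ways to split 6 among 3 stacks.
Subtract solutions that violate a single cap (substitute x_i' = x_i − (cap_i+1)): x_1 ≥ 5 gives C(3,2) = 3; x_2 ≥ 6 gives C(2,2) = 1; x_3 ≥ 5 gives C(3,2) = 3. Together 7.
No two caps can be exceeded simultaneously, so the pair terms are all 0.
By inclusion–exclusion the count is 28 − 7 + 0 = 21.

21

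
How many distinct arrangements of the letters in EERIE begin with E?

12

With the first slot taken by E, it remains to arrange the other 4 letters (ERIE).
Those 4 letters have E appearing twice, giving (4)!/(2!) = 12.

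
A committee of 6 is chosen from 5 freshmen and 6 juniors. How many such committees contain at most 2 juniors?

Split by how many juniors are chosen (0 through 2).
Sum: C(6,0)·C(5,6) + C(6,1)·C(5,5) + C(6,2)·C(5,4) = 0 + 6 + 75 = 81.

81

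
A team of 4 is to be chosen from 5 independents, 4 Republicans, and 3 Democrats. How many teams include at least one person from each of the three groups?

270

Unrestricted: C(12,4) = 495 ways to pick any 4 of the 12.
Selections missing a whole group: no independents → C(7,4) = 35; no Republicans → C(8,4) = 70; no Democrats → C(9,4) = 126.
Add back selections omitting two groups (i.e. drawn from a single group): C(5,4) + C(4,4) + C(3,4) = 6.
By inclusion–exclusion: 495 − 231 + 6 = 270.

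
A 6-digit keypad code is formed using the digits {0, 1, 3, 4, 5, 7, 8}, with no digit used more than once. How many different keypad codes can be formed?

This is a permutation of 6 out of 7: P(7,6) = 7!/1!.
7 × 6 × 5 × 4 × 3 × 2 = 5040.

5040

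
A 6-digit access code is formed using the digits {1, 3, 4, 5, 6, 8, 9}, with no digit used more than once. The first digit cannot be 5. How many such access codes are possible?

4320

The first digit has 7−1 = 6 choices (anything except 5).
The remaining 5 digits are filled from the other 6 symbols without repetition: 6 × 5 × 4 × 3 × 2 = 720.
Total: 6 × 720 = 4320.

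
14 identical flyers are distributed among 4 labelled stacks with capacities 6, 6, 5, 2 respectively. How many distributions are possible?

Without the upper bounds there are C(17,3) = 680 ways to split 14 among 4 stacks.
Subtract solutions that violate a single cap (substitute x_i' = x_i − (cap_i+1)): x_1 ≥ 7 gives C(10,3) = 120; x_2 ≥ 7 gives C(10,3) = 120; x_3 ≥ 6 gives C(11,3) = 165; x_4 ≥ 3 gives C(14,3) = 364. Together 769.
Add back pairs where two caps are both exceeded: 1 + 4 + 35 + 4 + 35 + 56 = 135.
By inclusion–exclusion the count is 680 − 769 + 135 = 46.

46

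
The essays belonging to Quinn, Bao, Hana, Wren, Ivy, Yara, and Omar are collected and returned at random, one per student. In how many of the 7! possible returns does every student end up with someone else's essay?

1854

Let Aᵢ be the assignments in which student i gets their own essay. We want the size of the complement of A₁∪…∪A_7.
By inclusion–exclusion this is Σ_{j=0}^{7} (−1)^j C(7,j)·(7−j)!.
Computing: 5040 − 5040 + 2520 − 840 + 210 − 42 + 7 − 1 = 1854.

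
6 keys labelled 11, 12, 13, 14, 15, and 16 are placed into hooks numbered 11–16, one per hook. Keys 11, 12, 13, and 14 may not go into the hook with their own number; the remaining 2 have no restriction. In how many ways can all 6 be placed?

Let Aᵢ (for 11 ≤ i ≤ 14) be the placements that put key i in its forbidden hook. Any j of these fix j positions, leaving (6−j)! ways to fill the rest, and there are C(4,j) ways to pick which j.
By inclusion–exclusion, the number of valid placements is Σ_{j=0}^{4} (−1)^j C(4,j)·(6−j)!.
Computing: 720 − 480 + 144 − 24 + 2 = 362.

362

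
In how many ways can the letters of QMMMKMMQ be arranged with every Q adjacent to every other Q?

Treat the 2 copies of Q as a single block. The multiset to arrange is then {QQ, K, M, M, M, M, M}, 7 items in all.
That gives (7)!/(5!) = 42 arrangements.

42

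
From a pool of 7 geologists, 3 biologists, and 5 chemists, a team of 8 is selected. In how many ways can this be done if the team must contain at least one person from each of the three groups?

5894

Total 8-person selections from all 15: C(15,8) = 6435.
Selections missing a whole group: no geologists → C(8,8) = 1; no biologists → C(12,8) = 495; no chemists → C(10,8) = 45.
Add back selections omitting two groups (i.e. drawn from a single group): C(7,8) + C(3,8) + C(5,8) = 0.
By inclusion–exclusion: 6435 − 541 + 0 = 5894.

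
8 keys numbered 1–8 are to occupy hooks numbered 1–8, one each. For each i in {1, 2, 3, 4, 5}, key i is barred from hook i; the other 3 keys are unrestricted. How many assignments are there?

Let Aᵢ (for 1 ≤ i ≤ 5) be the placements that put key i in its forbidden hook. Any j of these fix j positions, leaving (8−j)! ways to fill the rest, and there are C(5,j) ways to pick which j.
By inclusion–exclusion, the number of valid placements is Σ_{j=0}^{5} (−1)^j C(5,j)·(8−j)!.
Computing: 40320 − 25200 + 7200 − 1200 + 120 − 6 = 21234.

21234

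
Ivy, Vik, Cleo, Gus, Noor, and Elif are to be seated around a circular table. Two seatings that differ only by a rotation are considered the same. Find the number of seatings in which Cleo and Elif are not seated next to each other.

Without the restriction there are (5)! = 120 seatings.
Those with Cleo next to Elif: fuse the pair into one unit and seat 5 units around a circle — 2·(4)! = 48.
Subtracting, 120 − 48 = 72.

72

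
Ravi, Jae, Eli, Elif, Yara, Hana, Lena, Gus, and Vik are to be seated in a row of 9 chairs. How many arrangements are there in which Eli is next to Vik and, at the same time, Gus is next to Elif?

Treat {Eli,Vik} as one block (2 orders) and {Gus,Elif} as another (2 orders).
That leaves 7 units to arrange: 2 × 2 × 7! = 4 × 5040 = 20160.

20160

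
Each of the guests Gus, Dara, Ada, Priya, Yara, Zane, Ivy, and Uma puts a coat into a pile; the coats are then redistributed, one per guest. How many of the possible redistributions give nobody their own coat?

14833

This is the derangement count D_8: permutations of 8 items with no fixed point.
By inclusion–exclusion this is Σ_{j=0}^{8} (−1)^j C(8,j)·(8−j)!.
Computing: 40320 − 40320 + 20160 − 6720 + 1680 − 336 + 56 − 8 + 1 = 14833.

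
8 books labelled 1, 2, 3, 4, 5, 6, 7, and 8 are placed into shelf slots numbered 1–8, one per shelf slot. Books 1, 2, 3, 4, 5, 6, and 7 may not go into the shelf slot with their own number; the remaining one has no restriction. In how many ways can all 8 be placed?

Let Aᵢ (for 1 ≤ i ≤ 7) be the placements that put book i in its forbidden shelf slot. Any j of these fix j positions, leaving (8−j)! ways to fill the rest, and there are C(7,j) ways to pick which j.
By inclusion–exclusion, the number of valid placements is Σ_{j=0}^{7} (−1)^j C(7,j)·(8−j)!.
Computing: 40320 − 35280 + 15120 − 4200 + 840 − 126 + 14 − 1 = 16687.

16687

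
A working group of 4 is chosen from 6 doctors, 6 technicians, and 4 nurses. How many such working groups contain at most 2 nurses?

Split by how many nurses are chosen (0 through 2).
Sum: C(4,0)·C(12,4) + C(4,1)·C(12,3) + C(4,2)·C(12,2) = 495 + 880 + 396 = 1771.

1771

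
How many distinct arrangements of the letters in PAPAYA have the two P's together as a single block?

Treat the 2 copies of P as a single block. The multiset to arrange is then {PP, A, A, A, Y}, 5 items in all.
That gives (5)!/(3!) = 20 arrangements.

20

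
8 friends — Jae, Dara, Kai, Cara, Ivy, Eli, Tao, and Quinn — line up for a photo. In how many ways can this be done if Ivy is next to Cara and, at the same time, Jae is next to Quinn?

Treat {Ivy,Cara} as one block (2 orders) and {Jae,Quinn} as another (2 orders).
That leaves 6 units to arrange: 2 × 2 × 6! = 4 × 720 = 2880.

2880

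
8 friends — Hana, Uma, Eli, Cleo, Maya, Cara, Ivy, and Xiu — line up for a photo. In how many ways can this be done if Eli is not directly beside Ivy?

There are 8! = 40320 arrangements in all. If Eli and Ivy are adjacent, merging them into one block gives 2·(7)! = 10080 arrangements.
Complementary counting: 40320 − 10080 = 30240.

30240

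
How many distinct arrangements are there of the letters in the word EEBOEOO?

EEBOEOO has 7 letters with E appearing 3 times and O appearing 3 times.
So there are 7! / (3!·3!) = 140 distinguishable arrangements.

140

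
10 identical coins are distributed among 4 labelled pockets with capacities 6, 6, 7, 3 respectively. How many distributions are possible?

Ignoring the caps, the number of non-negative solutions to x_1+…+x_4 = 10 is C(13,3) = 286.
Subtract solutions that violate a single cap (substitute x_i' = x_i − (cap_i+1)): x_1 ≥ 7 gives C(6,3) = 20; x_2 ≥ 7 gives C(6,3) = 20; x_3 ≥ 8 gives C(5,3) = 10; x_4 ≥ 4 gives C(9,3) = 84. Together 134.
No two caps can be exceeded simultaneously, so the pair terms are all 0.
By inclusion–exclusion the count is 286 − 134 + 0 = 152.

152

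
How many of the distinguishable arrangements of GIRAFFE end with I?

360

With the last slot taken by I, it remains to arrange the other 6 letters (GRAFFE).
Those 6 letters have F appearing twice, giving (6)!/(2!) = 360.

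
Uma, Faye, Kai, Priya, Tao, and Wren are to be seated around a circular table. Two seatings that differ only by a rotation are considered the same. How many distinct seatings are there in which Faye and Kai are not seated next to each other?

72

All circular seatings of 6 people number (5)! = 120.
Those with Faye next to Kai: fuse the pair into one unit and seat 5 units around a circle — 2·(4)! = 48.
Subtracting, 120 − 48 = 72.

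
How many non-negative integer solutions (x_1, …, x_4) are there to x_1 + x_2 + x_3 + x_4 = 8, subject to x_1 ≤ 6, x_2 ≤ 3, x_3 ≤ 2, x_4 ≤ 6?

Ignoring the caps, the number of non-negative solutions to x_1+…+x_4 = 8 is C(11,3) = 165.
Subtract solutions that violate a single cap (substitute x_i' = x_i − (cap_i+1)): x_1 ≥ 7 gives C(4,3) = 4; x_2 ≥ 4 gives C(7,3) = 35; x_3 ≥ 3 gives C(8,3) = 56; x_4 ≥ 7 gives C(4,3) = 4. Together 99.
Add back pairs where two caps are both exceeded: 0 + 0 + 0 + 4 + 0 + 0 = 4.
By inclusion–exclusion the count is 165 − 99 + 4 = 70.

70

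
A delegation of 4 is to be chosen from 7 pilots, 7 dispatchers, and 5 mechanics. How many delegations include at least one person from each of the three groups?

Total 4-person selections from all 19: C(19,4) = 3876.
Subtract selections that omit an entire group: no pilots → C(12,4) = 495; no dispatchers → C(12,4) = 495; no mechanics → C(14,4) = 1001.
Add back selections omitting two groups (i.e. drawn from a single group): C(7,4) + C(7,4) + C(5,4) = 75.
By inclusion–exclusion: 3876 − 1991 + 75 = 1960.

1960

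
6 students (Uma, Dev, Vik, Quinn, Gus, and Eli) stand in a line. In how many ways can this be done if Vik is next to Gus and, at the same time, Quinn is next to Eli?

96

Treat {Vik,Gus} as one block (2 orders) and {Quinn,Eli} as another (2 orders).
That leaves 4 units to arrange: 2 × 2 × 4! = 4 × 24 = 96.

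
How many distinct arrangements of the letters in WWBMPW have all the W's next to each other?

Treat the 3 copies of W as a single block. The multiset to arrange is then {WWW, B, M, P}, 4 items in all.
All 4 items are distinct, so there are (4)! = 24 arrangements.

24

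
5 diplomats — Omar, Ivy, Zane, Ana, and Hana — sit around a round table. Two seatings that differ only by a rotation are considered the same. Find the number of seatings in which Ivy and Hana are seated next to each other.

12

Treat {Ivy, Hana} as one unit (2 internal orders) and seat the resulting 4 units around the table: (3)! circular arrangements.
So 2 × (3)! = 2 × 6 = 12.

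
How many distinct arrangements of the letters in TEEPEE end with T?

5

Fix T in the last position and arrange the remaining 5 letters.
Those 5 letters have E appearing 4 times, giving (5)!/(4!) = 5.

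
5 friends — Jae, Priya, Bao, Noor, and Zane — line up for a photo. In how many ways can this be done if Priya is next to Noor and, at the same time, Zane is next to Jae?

24

Treat {Priya,Noor} as one block (2 orders) and {Zane,Jae} as another (2 orders).
That leaves 3 units to arrange: 2 × 2 × 3! = 4 × 6 = 24.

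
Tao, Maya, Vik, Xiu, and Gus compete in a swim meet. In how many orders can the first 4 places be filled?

120

There are 5 choices for 1st place, 4 for 2nd, and so on down to 2 for position 4.
That gives 5 × 4 × 3 × 2 = 120.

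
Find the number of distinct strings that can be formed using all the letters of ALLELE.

60

Letter multiplicities in ALLELE: A×1, E×2, L×3.
So there are 6! / (3!·2!) = 60 distinguishable arrangements.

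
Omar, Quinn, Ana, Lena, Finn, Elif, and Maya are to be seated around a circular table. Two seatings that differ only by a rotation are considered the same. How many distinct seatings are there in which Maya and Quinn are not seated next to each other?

480

All circular seatings of 7 people number (6)! = 720.
Those with Maya next to Quinn: fuse the pair into one unit and seat 6 units around a circle — 2·(5)! = 240.
Subtracting, 720 − 240 = 480.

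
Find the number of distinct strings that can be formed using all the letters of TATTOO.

The 6 letters of TATTOO have repeats: O appearing twice and T appearing 3 times.
Dividing 6! = 720 by 3!·2! = 12 for the repeated letters gives 60.

60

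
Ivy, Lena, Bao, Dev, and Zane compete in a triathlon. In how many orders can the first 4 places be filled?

This is an ordered selection of 4 from 5: P(5,4).
That gives 5 × 4 × 3 × 2 = 120.

120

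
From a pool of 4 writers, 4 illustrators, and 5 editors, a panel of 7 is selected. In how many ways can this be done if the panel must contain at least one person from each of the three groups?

1636

With no constraint there are C(13,7) = 1716 possible selections.
Subtract selections that omit an entire group: no writers → C(9,7) = 36; no illustrators → C(9,7) = 36; no editors → C(8,7) = 8.
Add back selections omitting two groups (i.e. drawn from a single group): C(4,7) + C(4,7) + C(5,7) = 0.
By inclusion–exclusion: 1716 − 80 + 0 = 1636.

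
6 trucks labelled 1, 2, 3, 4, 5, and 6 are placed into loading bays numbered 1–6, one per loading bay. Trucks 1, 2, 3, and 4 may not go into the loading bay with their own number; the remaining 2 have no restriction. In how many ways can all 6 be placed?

362

Let Aᵢ (for 1 ≤ i ≤ 4) be the placements that put truck i in its forbidden loading bay. Any j of these fix j positions, leaving (6−j)! ways to fill the rest, and there are C(4,j) ways to pick which j.
By inclusion–exclusion, the number of valid placements is Σ_{j=0}^{4} (−1)^j C(4,j)·(6−j)!.
Computing: 720 − 480 + 144 − 24 + 2 = 362.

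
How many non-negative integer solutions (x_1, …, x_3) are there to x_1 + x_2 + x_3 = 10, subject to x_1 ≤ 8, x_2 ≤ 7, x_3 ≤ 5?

Ignoring the caps, the number of non-negative solutions to x_1+…+x_3 = 10 is C(12,2) = 66.
Subtract solutions that violate a single cap (substitute x_i' = x_i − (cap_i+1)): x_1 ≥ 9 gives C(3,2) = 3; x_2 ≥ 8 gives C(4,2) = 6; x_3 ≥ 6 gives C(6,2) = 15. Together 24.
No two caps can be exceeded simultaneously, so the pair terms are all 0.
By inclusion–exclusion the count is 66 − 24 + 0 = 42.

42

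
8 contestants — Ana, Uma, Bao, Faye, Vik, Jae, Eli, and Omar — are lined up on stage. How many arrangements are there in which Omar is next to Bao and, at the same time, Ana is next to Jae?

Treat {Omar,Bao} as one block (2 orders) and {Ana,Jae} as another (2 orders).
That leaves 6 units to arrange: 2 × 2 × 6! = 4 × 720 = 2880.

2880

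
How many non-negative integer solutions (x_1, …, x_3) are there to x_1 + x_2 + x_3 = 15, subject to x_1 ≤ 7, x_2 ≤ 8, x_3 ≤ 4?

Without the upper bounds there are C(17,2) = 136 ways to split 15 among 3 variables.
Subtract solutions that violate a single cap (substitute x_i' = x_i − (cap_i+1)): x_1 ≥ 8 gives C(9,2) = 36; x_2 ≥ 9 gives C(8,2) = 28; x_3 ≥ 5 gives C(12,2) = 66. Together 130.
Add back pairs where two caps are both exceeded: 0 + 6 + 3 = 9.
By inclusion–exclusion the count is 136 − 130 + 9 = 15.

15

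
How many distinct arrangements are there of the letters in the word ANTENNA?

420

Letter multiplicities in ANTENNA: A×2, E×1, N×3, T×1.
The number of distinct arrangements is 7!/(3!·2!) = 5040/12 = 420.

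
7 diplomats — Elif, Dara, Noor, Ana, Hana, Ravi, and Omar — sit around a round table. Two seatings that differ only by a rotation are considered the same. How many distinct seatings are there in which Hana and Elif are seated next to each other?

Glue Hana and Elif into a block (2 internal orders). Seating 6 units around a circle gives (5)! arrangements.
So 2 × (5)! = 2 × 120 = 240.

240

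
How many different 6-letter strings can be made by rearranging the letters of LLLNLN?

Letter multiplicities in LLLNLN: L×4, N×2.
So there are 6! / (4!·2!) = 15 distinguishable arrangements.

15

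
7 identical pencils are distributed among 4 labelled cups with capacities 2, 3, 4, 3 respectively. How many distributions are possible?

37

Without the upper bounds there are C(10,3) = 120 ways to split 7 among 4 cups.
Subtract solutions that violate a single cap (substitute x_i' = x_i − (cap_i+1)): x_1 ≥ 3 gives C(7,3) = 35; x_2 ≥ 4 gives C(6,3) = 20; x_3 ≥ 5 gives C(5,3) = 10; x_4 ≥ 4 gives C(6,3) = 20. Together 85.
Add back pairs where two caps are both exceeded: 1 + 0 + 1 + 0 + 0 + 0 = 2.
By inclusion–exclusion the count is 120 − 85 + 2 = 37.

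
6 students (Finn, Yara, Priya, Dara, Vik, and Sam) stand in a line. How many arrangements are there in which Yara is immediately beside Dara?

240

Glue Yara and Dara into one block (2 internal orders), leaving 5 units to arrange in a row.
So the count is 2·(5)! = 240.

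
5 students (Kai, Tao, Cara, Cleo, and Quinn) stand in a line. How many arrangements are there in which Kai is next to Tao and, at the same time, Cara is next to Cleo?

Treat {Kai,Tao} as one block (2 orders) and {Cara,Cleo} as another (2 orders).
That leaves 3 units to arrange: 2 × 2 × 3! = 4 × 6 = 24.

24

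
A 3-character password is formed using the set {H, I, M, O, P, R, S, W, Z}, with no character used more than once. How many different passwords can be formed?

504

This is a permutation of 3 out of 9: P(9,3) = 9!/6!.
That product is 9 × 8 × 7 = 504.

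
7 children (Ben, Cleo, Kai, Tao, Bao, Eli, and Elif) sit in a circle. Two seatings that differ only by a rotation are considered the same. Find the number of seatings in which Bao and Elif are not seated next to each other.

480

All circular seatings of 7 people number (6)! = 720.
Those with Bao next to Elif: fuse the pair into one unit and seat 6 units around a circle — 2·(5)! = 240.
Subtracting, 720 − 240 = 480.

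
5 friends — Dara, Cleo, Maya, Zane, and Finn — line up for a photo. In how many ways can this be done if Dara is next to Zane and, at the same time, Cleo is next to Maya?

24

Treat {Dara,Zane} as one block (2 orders) and {Cleo,Maya} as another (2 orders).
That leaves 3 units to arrange: 2 × 2 × 3! = 4 × 6 = 24.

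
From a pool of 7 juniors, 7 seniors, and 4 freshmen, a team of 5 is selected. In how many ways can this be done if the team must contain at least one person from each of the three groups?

5684

Unrestricted: C(18,5) = 8568 ways to pick any 5 of the 18.
Subtract selections that omit an entire group: no juniors → C(11,5) = 462; no seniors → C(11,5) = 462; no freshmen → C(14,5) = 2002.
Add back selections omitting two groups (i.e. drawn from a single group): C(7,5) + C(7,5) + C(4,5) = 42.
By inclusion–exclusion: 8568 − 2926 + 42 = 5684.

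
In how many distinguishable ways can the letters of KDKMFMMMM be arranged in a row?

Letter multiplicities in KDKMFMMMM: D×1, F×1, K×2, M×5.
So there are 9! / (5!·2!) = 1512 distinguishable arrangements.

1512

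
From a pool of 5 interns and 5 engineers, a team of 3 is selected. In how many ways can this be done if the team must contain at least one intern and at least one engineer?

Unrestricted: C(10,3) = 120 ways to pick any 3 of the 10.
Selections missing a whole group: no interns → C(5,3) = 10; no engineers → C(5,3) = 10.
Both groups omitted at once is impossible, so 120 − 20 = 100.

100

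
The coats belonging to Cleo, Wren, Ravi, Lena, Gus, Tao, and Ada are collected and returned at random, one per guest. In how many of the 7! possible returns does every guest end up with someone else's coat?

This is the derangement count D_7: permutations of 7 items with no fixed point.
By inclusion–exclusion this is Σ_{j=0}^{7} (−1)^j C(7,j)·(7−j)!.
Computing: 5040 − 5040 + 2520 − 840 + 210 − 42 + 7 − 1 = 1854.

1854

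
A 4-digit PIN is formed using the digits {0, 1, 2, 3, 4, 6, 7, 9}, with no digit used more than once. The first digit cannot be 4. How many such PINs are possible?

1470

The first digit has 8−1 = 7 choices (anything except 4).
The remaining 3 digits are filled from the other 7 symbols without repetition: 7 × 6 × 5 = 210.
Total: 7 × 210 = 1470.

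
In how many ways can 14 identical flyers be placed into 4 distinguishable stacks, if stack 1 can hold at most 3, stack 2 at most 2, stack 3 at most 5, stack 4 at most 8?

Ignoring the caps, the number of non-negative solutions to x_1+…+x_4 = 14 is C(17,3) = 680.
Subtract solutions that violate a single cap (substitute x_i' = x_i − (cap_i+1)): x_1 ≥ 4 gives C(13,3) = 286; x_2 ≥ 3 gives C(14,3) = 364; x_3 ≥ 6 gives C(11,3) = 165; x_4 ≥ 9 gives C(8,3) = 56. Together 871.
Add back pairs where two caps are both exceeded: 120 + 35 + 4 + 56 + 10 + 0 = 225.
Subtract triples: 4 + 0 + 0 + 0 = 4.
By inclusion–exclusion the count is 680 − 871 + 225 − 4 = 30.

30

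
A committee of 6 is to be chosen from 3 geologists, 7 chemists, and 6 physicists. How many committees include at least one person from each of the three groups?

6006

Total 6-person selections from all 16: C(16,6) = 8008.
Subtract selections that omit an entire group: no geologists → C(13,6) = 1716; no chemists → C(9,6) = 84; no physicists → C(10,6) = 210.
Add back selections omitting two groups (i.e. drawn from a single group): C(3,6) + C(7,6) + C(6,6) = 8.
By inclusion–exclusion: 8008 − 2010 + 8 = 6006.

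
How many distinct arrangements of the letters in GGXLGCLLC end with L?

1680

Fix L in the last position and arrange the remaining 8 letters.
Those 8 letters have C appearing twice, G appearing 3 times, and L appearing twice, giving (8)!/(3!·2!·2!) = 1680.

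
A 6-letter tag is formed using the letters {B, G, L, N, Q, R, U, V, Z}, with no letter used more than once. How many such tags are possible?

60480

With no repetition, fill the 6 letters in order: 9 choices, then 8, down to 4.
9 × 8 × 7 × 6 × 5 × 4 = 60480.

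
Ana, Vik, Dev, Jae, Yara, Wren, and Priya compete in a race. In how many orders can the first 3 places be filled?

This is an ordered selection of 3 from 7: P(7,3).
That gives 7 × 6 × 5 = 210.

210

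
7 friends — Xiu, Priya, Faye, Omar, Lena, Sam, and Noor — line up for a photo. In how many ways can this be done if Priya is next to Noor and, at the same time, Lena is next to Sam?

480

Treat {Priya,Noor} as one block (2 orders) and {Lena,Sam} as another (2 orders).
That leaves 5 units to arrange: 2 × 2 × 5! = 4 × 120 = 480.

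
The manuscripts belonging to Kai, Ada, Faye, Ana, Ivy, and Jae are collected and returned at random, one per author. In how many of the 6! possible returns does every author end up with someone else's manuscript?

This is the derangement count D_6: permutations of 6 items with no fixed point.
By inclusion–exclusion this is Σ_{j=0}^{6} (−1)^j C(6,j)·(6−j)!.
Computing: 720 − 720 + 360 − 120 + 30 − 6 + 1 = 265.

265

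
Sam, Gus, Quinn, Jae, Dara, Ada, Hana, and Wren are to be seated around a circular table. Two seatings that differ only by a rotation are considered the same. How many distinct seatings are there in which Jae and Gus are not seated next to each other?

Without the restriction there are (7)! = 5040 seatings.
Those with Jae next to Gus: fuse the pair into one unit and seat 7 units around a circle — 2·(6)! = 1440.
Subtracting, 5040 − 1440 = 3600.

3600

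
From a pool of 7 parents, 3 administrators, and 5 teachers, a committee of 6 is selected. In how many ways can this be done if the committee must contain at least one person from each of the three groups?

Total 6-person selections from all 15: C(15,6) = 5005.
Selections missing a whole group: no parents → C(8,6) = 28; no administrators → C(12,6) = 924; no teachers → C(10,6) = 210.
Add back selections omitting two groups (i.e. drawn from a single group): C(7,6) + C(3,6) + C(5,6) = 7.
By inclusion–exclusion: 5005 − 1162 + 7 = 3850.

3850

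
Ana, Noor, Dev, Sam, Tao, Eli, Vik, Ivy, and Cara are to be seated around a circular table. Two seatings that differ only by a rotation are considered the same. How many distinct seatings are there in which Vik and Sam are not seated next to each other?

30240

Without the restriction there are (8)! = 40320 seatings.
Those with Vik next to Sam: fuse the pair into one unit and seat 8 units around a circle — 2·(7)! = 10080.
Subtracting, 40320 − 10080 = 30240.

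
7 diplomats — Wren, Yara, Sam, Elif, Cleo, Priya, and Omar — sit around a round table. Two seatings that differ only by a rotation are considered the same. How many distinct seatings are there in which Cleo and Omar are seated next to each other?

Glue Cleo and Omar into a block (2 internal orders). Seating 6 units around a circle gives (5)! arrangements.
So 2 × (5)! = 2 × 120 = 240.

240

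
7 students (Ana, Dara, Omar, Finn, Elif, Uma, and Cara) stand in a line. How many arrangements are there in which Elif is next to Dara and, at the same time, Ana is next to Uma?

480

Treat {Elif,Dara} as one block (2 orders) and {Ana,Uma} as another (2 orders).
That leaves 5 units to arrange: 2 × 2 × 5! = 4 × 120 = 480.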